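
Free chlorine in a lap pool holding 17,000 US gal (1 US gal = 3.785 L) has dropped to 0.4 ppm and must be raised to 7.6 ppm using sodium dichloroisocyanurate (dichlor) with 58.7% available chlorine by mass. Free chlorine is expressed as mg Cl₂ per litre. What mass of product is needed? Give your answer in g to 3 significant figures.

789 g

Volume: 17,000 US gal × 3.785 L/gal = 64,345 L.
Chlorine deficit: 7.6 − 0.4 = 7.2 ppm = 7.2 mg/L as Cl₂.
Cl₂ equivalent needed: 7.2 mg/L × 64,345 L = 463,300 mg = 463.3 g.
Product at 58.7% available chlorine: 463.3 / 0.587 = 789.2 g.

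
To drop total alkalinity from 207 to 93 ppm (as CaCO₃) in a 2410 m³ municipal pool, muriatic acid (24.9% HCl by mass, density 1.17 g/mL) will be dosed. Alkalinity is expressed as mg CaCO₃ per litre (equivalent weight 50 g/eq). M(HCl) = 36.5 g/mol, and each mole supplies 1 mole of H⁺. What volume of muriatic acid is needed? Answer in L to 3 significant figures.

688 L

Volume: 2410 m³ = 2,410,000 L.
Alkalinity to neutralize: (207 − 93) = 114 mg/L as CaCO₃ × 2,410,000 L = 274,700 g as CaCO₃.
Equivalents of H⁺ required: 274,700 ÷ 50 g/eq = 5495 eq = 5495 mol HCl.
Mass of HCl: 5495 × 36.5 = 200,600 g.
Mass of 24.9% solution: 200,600 / 0.249 = 805,500 g.
Volume: 805,500 g ÷ 1.17 g/mL = 688,400 mL.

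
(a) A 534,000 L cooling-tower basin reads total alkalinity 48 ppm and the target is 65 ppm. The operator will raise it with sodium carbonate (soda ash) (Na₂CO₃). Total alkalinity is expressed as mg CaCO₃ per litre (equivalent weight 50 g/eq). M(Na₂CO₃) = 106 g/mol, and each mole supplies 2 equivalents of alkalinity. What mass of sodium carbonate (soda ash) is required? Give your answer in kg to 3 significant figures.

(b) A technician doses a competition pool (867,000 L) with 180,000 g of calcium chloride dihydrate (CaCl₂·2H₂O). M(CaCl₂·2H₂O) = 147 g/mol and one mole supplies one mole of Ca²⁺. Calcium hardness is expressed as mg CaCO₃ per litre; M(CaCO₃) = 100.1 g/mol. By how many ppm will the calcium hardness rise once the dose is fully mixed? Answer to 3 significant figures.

(a) 9.62 kg; (b) 141 ppm

(a) Alkalinity to add: (65 − 48) = 17 mg/L as CaCO₃ × 534,000 L = 9078 g as CaCO₃.
(a) Equivalents: 9078 g ÷ 50 g/eq = 181.6 eq.
(a) Each mole of Na₂CO₃ supplies 2 eq, so 181.6 / 2 = 90.78 mol.
(a) Mass: 90.78 mol × 106 g/mol = 9623 g.

(b) Moles of Ca²⁺: 180,000 g ÷ 147 g/mol = 1224 mol.
(b) As CaCO₃: 1224 mol × 100.1 g/mol = 122,600 g.
(b) Rise: 122,600 g / 867,000 L × 1000 = 141.4 mg/L.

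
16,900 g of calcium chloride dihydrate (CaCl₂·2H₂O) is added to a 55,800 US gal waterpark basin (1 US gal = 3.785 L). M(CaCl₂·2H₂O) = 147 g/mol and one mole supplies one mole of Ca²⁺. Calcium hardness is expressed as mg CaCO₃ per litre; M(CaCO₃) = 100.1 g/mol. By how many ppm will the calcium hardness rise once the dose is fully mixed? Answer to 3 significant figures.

Volume: 55,800 US gal × 3.785 L/gal = 211,203 L.
Moles of Ca²⁺: 16,900 g ÷ 147 g/mol = 115 mol.
As CaCO₃: 115 mol × 100.1 g/mol = 11,510 g.
Rise: 11,510 g / 211,203 L × 1000 = 54.49 mg/L.

54.5 ppm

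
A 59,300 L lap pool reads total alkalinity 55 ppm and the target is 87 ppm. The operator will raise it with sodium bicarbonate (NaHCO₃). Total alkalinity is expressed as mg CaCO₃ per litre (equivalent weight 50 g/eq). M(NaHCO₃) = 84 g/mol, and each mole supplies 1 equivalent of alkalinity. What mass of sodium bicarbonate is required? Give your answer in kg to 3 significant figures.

3.19 kg

Alkalinity to add: (87 − 55) = 32 mg/L as CaCO₃ × 59,300 L = 1898 g as CaCO₃.
Equivalents: 1898 g ÷ 50 g/eq = 37.95 eq.
NaHCO₃ supplies 1 eq per mole → 37.95 mol.
Mass: 37.95 mol × 84 g/mol = 3188 g.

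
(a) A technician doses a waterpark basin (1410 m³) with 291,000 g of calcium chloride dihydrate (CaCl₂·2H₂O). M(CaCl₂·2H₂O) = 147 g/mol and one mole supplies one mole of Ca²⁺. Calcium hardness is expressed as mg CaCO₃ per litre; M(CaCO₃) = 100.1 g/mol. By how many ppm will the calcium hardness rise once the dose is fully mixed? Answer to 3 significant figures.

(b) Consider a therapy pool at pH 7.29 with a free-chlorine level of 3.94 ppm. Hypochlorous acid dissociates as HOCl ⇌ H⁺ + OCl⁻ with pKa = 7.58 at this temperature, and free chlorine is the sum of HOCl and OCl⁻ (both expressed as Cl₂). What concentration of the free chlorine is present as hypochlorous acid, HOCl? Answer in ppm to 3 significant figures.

(a) Volume: 1410 m³ = 1,410,000 L.
(a) Moles of Ca²⁺: 291,000 g ÷ 147 g/mol = 1980 mol.
(a) As CaCO₃: 1980 mol × 100.1 g/mol = 198,200 g.
(a) Rise: 198,200 g / 1,410,000 L × 1000 = 140.5 mg/L.

(b) [OCl⁻]/[HOCl] = 10^(pH − pKa) = 10^(7.29 − 7.58) = 10^-0.29 = 0.5129.
(b) Fraction as HOCl = 1 / (1 + 0.5129) = 0.661.
(b) HOCl = 0.661 × 3.94 ppm = 2.604 ppm.

(a) 141 ppm; (b) 2.60 ppm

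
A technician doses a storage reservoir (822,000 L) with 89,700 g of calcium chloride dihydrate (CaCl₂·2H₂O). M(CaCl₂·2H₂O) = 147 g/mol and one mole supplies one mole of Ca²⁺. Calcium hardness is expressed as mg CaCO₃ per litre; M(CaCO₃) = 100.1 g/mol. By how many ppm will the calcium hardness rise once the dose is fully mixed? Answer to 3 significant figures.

74.3 ppm

Moles of Ca²⁺: 89,700 g ÷ 147 g/mol = 610.2 mol.
As CaCO₃: 610.2 mol × 100.1 g/mol = 61,080 g.
Rise: 61,080 g / 822,000 L × 1000 = 74.31 mg/L.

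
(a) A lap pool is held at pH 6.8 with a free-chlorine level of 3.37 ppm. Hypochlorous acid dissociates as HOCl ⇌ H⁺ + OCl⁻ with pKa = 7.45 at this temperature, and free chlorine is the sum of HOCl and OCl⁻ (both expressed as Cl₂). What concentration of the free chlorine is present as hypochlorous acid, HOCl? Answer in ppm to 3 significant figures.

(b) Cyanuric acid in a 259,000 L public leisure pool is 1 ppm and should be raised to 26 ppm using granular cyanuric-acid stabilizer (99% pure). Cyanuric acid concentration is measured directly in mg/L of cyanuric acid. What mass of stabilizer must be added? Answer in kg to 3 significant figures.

(a) 2.75 ppm; (b) 6.54 kg

(a) [OCl⁻]/[HOCl] = 10^(pH − pKa) = 10^(6.8 − 7.45) = 10^-0.65 = 0.2239.
(a) Fraction as HOCl = 1 / (1 + 0.2239) = 0.8171.
(a) HOCl = 0.8171 × 3.37 ppm = 2.754 ppm.

(b) CYA to add: (26 − 1) = 25 mg/L × 259,000 L = 6475 g cyanuric acid.
(b) At 99% purity: 6475 / 0.99 = 6540 g product.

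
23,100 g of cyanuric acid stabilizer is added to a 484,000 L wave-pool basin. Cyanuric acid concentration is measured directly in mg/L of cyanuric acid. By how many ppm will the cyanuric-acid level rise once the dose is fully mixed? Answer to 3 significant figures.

Rise: 23,100 g / 484,000 L × 1000 = 47.73 mg/L.

47.7 ppm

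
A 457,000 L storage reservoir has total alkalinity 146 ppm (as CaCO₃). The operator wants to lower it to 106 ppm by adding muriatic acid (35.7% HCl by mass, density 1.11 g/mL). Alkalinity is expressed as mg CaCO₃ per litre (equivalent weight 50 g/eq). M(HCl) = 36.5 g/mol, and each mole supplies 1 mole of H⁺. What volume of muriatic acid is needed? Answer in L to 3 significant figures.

Alkalinity to neutralize: (146 − 106) = 40 mg/L as CaCO₃ × 457,000 L = 18,280 g as CaCO₃.
Equivalents of H⁺ required: 18,280 ÷ 50 g/eq = 365.6 eq = 365.6 mol HCl.
Mass of HCl: 365.6 × 36.5 = 13,340 g.
Mass of 35.7% solution: 13,340 / 0.357 = 37,380 g.
Volume: 37,380 g ÷ 1.11 g/mL = 33,680 mL.

33.7 L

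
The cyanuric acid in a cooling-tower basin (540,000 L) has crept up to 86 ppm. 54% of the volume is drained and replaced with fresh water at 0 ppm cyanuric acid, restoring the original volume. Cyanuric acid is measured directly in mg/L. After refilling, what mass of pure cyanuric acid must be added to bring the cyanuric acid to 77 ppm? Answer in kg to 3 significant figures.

After draining 54% and refilling: 86 × 0.46 + 0 × 0.54 = 39.56 ppm.
Deficit to target: 77 − 39.56 = 37.44 mg/L.
Mass: 37.44 mg/L × 540,000 L = 20,220 g cyanuric acid.

20.2 kg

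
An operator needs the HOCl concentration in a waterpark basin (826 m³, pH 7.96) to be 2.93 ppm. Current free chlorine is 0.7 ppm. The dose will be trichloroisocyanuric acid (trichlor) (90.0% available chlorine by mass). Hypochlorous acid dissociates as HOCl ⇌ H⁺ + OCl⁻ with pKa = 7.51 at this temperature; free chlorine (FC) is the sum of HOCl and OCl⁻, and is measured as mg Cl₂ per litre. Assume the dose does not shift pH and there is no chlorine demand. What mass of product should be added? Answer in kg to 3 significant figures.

Volume: 826 m³ = 826,000 L.
[OCl⁻]/[HOCl] = 10^(pH − pKa) = 10^(7.96 − 7.51) = 2.818; fraction as HOCl = 1/(1 + 2.818) = 0.2619.
Free chlorine required for 2.93 ppm HOCl: 2.93 / 0.2619 = 11.19 ppm.
FC to add: 11.19 − 0.7 = 10.49 mg/L as Cl₂.
Cl₂ equivalent: 10.49 mg/L × 826,000 L = 8663 g.
Product at 90.0% available Cl: 8663 / 0.9 = 9626 g.

9.63 kg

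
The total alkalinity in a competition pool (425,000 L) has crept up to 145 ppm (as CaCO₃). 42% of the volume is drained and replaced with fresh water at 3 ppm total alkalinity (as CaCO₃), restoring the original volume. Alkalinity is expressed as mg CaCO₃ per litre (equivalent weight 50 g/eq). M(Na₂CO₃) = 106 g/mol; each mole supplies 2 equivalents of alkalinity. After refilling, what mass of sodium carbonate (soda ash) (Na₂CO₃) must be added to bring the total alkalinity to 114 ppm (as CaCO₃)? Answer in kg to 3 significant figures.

12.9 kg

After draining 42% and refilling: 145 × 0.58 + 3 × 0.42 = 85.36 ppm.
Deficit to target: 114 − 85.36 = 28.64 mg/L.
As CaCO₃: 28.64 mg/L × 425,000 L = 12,170 g; ÷ 50 g/eq ÷ 2 = 121.7 mol Na₂CO₃.
Mass: 121.7 × 106 = 12,900 g.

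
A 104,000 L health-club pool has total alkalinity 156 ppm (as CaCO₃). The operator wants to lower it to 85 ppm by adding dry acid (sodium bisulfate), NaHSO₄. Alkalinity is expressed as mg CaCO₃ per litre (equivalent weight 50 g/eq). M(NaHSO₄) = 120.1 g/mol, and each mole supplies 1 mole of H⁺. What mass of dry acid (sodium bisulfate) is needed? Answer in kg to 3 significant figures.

Alkalinity to neutralize: (156 − 85) = 71 mg/L as CaCO₃ × 104,000 L = 7384 g as CaCO₃.
Equivalents of H⁺ required: 7384 ÷ 50 g/eq = 147.7 eq = 147.7 mol NaHSO₄.
Mass of NaHSO₄: 147.7 × 120.1 = 17,740 g.

17.7 kg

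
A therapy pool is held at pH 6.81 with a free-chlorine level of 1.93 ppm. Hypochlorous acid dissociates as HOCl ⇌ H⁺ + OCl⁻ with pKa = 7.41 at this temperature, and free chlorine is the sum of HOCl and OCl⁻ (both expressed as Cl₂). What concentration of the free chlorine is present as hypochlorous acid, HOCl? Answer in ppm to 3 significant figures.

[OCl⁻]/[HOCl] = 10^(pH − pKa) = 10^(6.81 − 7.41) = 10^-0.60 = 0.2512.
Fraction as HOCl = 1 / (1 + 0.2512) = 0.7992.
HOCl = 0.7992 × 1.93 ppm = 1.543 ppm.

1.54 ppm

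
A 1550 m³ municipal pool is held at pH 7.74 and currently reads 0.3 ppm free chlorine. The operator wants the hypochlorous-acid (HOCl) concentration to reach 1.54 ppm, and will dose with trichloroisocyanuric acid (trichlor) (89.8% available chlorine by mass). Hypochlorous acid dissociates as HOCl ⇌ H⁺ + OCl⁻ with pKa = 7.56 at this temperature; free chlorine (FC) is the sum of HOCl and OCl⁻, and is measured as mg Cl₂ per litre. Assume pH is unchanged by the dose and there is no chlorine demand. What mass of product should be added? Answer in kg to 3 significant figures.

Volume: 1550 m³ = 1,550,000 L.
[OCl⁻]/[HOCl] = 10^(pH − pKa) = 10^(7.74 − 7.56) = 1.514; fraction as HOCl = 1/(1 + 1.514) = 0.3978.
Free chlorine required for 1.54 ppm HOCl: 1.54 / 0.3978 = 3.871 ppm.
FC to add: 3.871 − 0.3 = 3.571 mg/L as Cl₂.
Cl₂ equivalent: 3.571 mg/L × 1,550,000 L = 5535 g.
Product at 89.8% available Cl: 5535 / 0.898 = 6164 g.

6.16 kg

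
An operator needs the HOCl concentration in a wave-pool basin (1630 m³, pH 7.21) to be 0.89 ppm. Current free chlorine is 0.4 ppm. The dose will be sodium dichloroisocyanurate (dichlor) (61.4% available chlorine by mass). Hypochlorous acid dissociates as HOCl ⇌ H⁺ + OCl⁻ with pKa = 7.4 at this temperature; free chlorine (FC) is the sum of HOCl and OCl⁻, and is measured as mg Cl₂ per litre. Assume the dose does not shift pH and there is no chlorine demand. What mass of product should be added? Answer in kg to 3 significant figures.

Volume: 1630 m³ = 1,630,000 L.
[OCl⁻]/[HOCl] = 10^(pH − pKa) = 10^(7.21 − 7.4) = 0.6457; fraction as HOCl = 1/(1 + 0.6457) = 0.6077.
Free chlorine required for 0.89 ppm HOCl: 0.89 / 0.6077 = 1.465 ppm.
FC to add: 1.465 − 0.4 = 1.065 mg/L as Cl₂.
Cl₂ equivalent: 1.065 mg/L × 1,630,000 L = 1735 g.
Product at 61.4% available Cl: 1735 / 0.614 = 2826 g.

2.83 kg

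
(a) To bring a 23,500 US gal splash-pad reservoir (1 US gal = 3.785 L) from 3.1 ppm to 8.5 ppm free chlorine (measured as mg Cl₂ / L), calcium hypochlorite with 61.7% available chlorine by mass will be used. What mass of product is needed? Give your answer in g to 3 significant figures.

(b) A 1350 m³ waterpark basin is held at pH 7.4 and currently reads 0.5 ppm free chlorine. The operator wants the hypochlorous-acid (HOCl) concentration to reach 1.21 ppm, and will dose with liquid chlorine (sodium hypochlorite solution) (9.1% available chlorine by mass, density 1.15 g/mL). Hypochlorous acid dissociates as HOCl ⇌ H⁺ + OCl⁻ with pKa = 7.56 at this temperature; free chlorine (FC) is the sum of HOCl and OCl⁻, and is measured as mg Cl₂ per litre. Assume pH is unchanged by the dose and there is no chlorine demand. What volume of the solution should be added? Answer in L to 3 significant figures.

(a) 778 g; (b) 20.0 L

(a) Volume: 23,500 US gal × 3.785 L/gal = 88,948 L.
(a) Chlorine deficit: 8.5 − 3.1 = 5.4 ppm = 5.4 mg/L as Cl₂.
(a) Cl₂ equivalent needed: 5.4 mg/L × 88,948 L = 480,300 mg = 480.3 g.
(a) Product at 61.7% available chlorine: 480.3 / 0.617 = 778.5 g.

(b) Volume: 1350 m³ = 1,350,000 L.
(b) [OCl⁻]/[HOCl] = 10^(pH − pKa) = 10^(7.4 − 7.56) = 0.6918; fraction as HOCl = 1/(1 + 0.6918) = 0.5911.
(b) Free chlorine required for 1.21 ppm HOCl: 1.21 / 0.5911 = 2.047 ppm.
(b) FC to add: 2.047 − 0.5 = 1.547 mg/L as Cl₂.
(b) Cl₂ equivalent: 1.547 mg/L × 1,350,000 L = 2089 g.
(b) Product at 9.1% available Cl: 2089 / 0.091 = 22,950 g.
(b) Volume: 22,950 g ÷ 1.15 g/mL = 19,960 mL.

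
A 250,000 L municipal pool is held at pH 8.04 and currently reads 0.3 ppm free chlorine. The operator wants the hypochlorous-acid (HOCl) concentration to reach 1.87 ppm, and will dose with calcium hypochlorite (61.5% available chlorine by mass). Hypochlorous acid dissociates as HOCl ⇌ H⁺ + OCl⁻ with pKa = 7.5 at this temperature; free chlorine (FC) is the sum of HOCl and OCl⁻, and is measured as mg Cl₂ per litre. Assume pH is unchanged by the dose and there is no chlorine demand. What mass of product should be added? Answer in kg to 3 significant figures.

3.27 kg

[OCl⁻]/[HOCl] = 10^(pH − pKa) = 10^(8.04 − 7.5) = 3.467; fraction as HOCl = 1/(1 + 3.467) = 0.2238.
Free chlorine required for 1.87 ppm HOCl: 1.87 / 0.2238 = 8.354 ppm.
FC to add: 8.354 − 0.3 = 8.054 mg/L as Cl₂.
Cl₂ equivalent: 8.054 mg/L × 250,000 L = 2013 g.
Product at 61.5% available Cl: 2013 / 0.615 = 3274 g.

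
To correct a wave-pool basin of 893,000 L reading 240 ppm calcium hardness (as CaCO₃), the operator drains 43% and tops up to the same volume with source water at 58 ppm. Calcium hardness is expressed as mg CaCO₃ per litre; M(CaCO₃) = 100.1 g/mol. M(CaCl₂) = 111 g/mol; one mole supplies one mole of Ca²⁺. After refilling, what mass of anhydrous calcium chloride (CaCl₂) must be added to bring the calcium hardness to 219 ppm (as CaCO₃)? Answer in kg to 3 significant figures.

56.7 kg

After draining 43% and refilling: 240 × 0.57 + 58 × 0.43 = 161.74 ppm.
Deficit to target: 219 − 161.74 = 57.26 mg/L.
As CaCO₃: 57.26 mg/L × 893,000 L = 51,130 g; ÷ 100.1 = 510.8 mol Ca²⁺.
Mass: 510.8 × 111 = 56,700 g.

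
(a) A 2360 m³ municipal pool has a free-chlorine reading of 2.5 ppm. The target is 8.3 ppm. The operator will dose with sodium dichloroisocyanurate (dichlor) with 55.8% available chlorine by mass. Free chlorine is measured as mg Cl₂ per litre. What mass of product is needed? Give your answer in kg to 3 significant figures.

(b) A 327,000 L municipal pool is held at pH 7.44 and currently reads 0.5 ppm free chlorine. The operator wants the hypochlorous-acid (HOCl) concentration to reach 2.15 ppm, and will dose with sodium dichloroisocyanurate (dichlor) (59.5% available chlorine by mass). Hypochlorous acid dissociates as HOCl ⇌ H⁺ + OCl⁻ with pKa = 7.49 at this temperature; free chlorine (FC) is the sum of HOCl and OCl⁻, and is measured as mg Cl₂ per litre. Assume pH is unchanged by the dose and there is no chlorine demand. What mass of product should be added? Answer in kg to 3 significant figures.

(a) 24.5 kg; (b) 1.96 kg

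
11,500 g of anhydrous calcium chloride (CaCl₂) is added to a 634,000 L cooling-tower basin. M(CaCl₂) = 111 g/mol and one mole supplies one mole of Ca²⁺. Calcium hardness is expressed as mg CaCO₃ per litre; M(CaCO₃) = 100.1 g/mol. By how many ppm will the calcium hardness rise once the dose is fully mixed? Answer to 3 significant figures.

16.4 ppm

Moles of Ca²⁺: 11,500 g ÷ 111 g/mol = 103.6 mol.
As CaCO₃: 103.6 mol × 100.1 g/mol = 10,370 g.
Rise: 10,370 g / 634,000 L × 1000 = 16.36 mg/L.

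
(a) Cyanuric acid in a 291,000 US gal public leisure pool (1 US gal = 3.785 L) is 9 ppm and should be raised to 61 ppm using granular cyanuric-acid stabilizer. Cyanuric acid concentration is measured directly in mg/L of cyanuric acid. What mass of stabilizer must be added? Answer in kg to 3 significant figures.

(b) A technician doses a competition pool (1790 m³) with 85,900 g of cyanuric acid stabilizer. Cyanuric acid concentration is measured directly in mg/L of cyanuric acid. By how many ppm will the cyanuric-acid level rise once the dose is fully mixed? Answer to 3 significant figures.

(a) 57.3 kg; (b) 48.0 ppm

(a) Volume: 291,000 US gal × 3.785 L/gal = 1,101,435 L.
(a) CYA to add: (61 − 9) = 52 mg/L × 1,101,435 L = 57,270 g cyanuric acid.

(b) Volume: 1790 m³ = 1,790,000 L.
(b) Rise: 85,900 g / 1,790,000 L × 1000 = 47.99 mg/L.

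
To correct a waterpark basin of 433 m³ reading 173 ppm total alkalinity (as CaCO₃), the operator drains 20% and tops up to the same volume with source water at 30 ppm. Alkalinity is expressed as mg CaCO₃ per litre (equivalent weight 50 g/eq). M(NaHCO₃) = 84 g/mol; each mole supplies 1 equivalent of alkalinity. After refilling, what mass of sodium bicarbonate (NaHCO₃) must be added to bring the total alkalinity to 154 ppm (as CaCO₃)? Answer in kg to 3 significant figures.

6.98 kg

Volume: 433 m³ = 433,000 L.
After draining 20% and refilling: 173 × 0.80 + 30 × 0.20 = 144.4 ppm.
Deficit to target: 154 − 144.4 = 9.6 mg/L.
As CaCO₃: 9.6 mg/L × 433,000 L = 4157 g; ÷ 50 g/eq ÷ 1 = 83.14 mol NaHCO₃.
Mass: 83.14 × 84 = 6983 g.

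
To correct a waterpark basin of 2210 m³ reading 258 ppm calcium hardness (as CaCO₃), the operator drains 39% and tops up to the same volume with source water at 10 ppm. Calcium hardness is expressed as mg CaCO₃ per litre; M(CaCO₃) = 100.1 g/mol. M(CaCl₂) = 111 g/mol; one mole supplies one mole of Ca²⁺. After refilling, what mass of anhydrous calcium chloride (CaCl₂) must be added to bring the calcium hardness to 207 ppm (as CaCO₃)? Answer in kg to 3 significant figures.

Volume: 2210 m³ = 2,210,000 L.
After draining 39% and refilling: 258 × 0.61 + 10 × 0.39 = 161.28 ppm.
Deficit to target: 207 − 161.28 = 45.72 mg/L.
As CaCO₃: 45.72 mg/L × 2,210,000 L = 101,000 g; ÷ 100.1 = 1009 mol Ca²⁺.
Mass: 1009 × 111 = 112,000 g.

112 kg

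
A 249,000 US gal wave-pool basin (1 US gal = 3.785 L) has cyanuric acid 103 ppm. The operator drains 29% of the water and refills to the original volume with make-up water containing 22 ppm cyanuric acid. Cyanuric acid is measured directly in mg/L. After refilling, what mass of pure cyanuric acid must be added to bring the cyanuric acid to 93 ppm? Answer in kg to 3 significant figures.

Volume: 249,000 US gal × 3.785 L/gal = 942,465 L.
After draining 29% and refilling: 103 × 0.71 + 22 × 0.29 = 79.51 ppm.
Deficit to target: 93 − 79.51 = 13.49 mg/L.
Mass: 13.49 mg/L × 942,465 L = 12,710 g cyanuric acid.

12.7 kg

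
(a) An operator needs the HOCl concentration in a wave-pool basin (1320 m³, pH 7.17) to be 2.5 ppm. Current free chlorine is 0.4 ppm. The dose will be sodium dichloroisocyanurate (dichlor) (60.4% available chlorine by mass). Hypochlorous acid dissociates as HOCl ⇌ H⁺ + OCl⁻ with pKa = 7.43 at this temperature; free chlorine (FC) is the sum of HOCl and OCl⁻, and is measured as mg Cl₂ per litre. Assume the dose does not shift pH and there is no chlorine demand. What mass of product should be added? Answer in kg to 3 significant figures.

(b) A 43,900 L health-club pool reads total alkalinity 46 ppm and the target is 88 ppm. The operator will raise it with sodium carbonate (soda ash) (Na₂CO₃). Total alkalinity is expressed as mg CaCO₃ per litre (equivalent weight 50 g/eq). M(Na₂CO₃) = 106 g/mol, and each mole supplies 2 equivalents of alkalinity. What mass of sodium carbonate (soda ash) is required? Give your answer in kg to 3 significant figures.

(a) 7.59 kg; (b) 1.95 kg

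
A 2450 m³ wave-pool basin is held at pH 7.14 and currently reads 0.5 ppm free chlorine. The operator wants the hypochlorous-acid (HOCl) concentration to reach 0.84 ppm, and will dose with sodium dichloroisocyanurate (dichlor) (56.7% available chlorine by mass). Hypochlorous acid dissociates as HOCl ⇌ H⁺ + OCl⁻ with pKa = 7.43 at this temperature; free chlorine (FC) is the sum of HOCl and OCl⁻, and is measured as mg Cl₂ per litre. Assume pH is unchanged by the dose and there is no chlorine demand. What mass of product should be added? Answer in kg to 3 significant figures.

3.33 kg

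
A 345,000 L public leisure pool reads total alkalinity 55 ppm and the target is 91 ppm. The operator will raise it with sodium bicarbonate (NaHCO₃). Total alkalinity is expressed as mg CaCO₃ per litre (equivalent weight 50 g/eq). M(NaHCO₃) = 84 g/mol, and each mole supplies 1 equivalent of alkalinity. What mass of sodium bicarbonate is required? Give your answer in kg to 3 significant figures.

20.9 kg

Alkalinity to add: (91 − 55) = 36 mg/L as CaCO₃ × 345,000 L = 12,420 g as CaCO₃.
Equivalents: 12,420 g ÷ 50 g/eq = 248.4 eq.
NaHCO₃ supplies 1 eq per mole → 248.4 mol.
Mass: 248.4 mol × 84 g/mol = 20,870 g.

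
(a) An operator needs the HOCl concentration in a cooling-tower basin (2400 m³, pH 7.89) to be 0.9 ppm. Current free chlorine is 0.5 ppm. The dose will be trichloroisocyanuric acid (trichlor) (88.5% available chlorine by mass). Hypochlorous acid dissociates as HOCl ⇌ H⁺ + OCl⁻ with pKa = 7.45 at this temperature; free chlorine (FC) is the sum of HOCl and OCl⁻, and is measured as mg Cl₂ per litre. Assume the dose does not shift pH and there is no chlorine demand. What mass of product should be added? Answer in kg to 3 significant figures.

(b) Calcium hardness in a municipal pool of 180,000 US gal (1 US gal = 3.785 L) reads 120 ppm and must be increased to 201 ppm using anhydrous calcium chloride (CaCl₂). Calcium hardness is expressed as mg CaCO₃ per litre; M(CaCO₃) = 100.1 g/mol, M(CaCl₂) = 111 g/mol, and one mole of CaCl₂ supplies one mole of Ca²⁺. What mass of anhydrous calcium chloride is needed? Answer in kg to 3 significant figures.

(a) Volume: 2400 m³ = 2,400,000 L.
(a) [OCl⁻]/[HOCl] = 10^(pH − pKa) = 10^(7.89 − 7.45) = 2.754; fraction as HOCl = 1/(1 + 2.754) = 0.2664.
(a) Free chlorine required for 0.9 ppm HOCl: 0.9 / 0.2664 = 3.379 ppm.
(a) FC to add: 3.379 − 0.5 = 2.879 mg/L as Cl₂.
(a) Cl₂ equivalent: 2.879 mg/L × 2,400,000 L = 6909 g.
(a) Product at 88.5% available Cl: 6909 / 0.885 = 7807 g.

(b) Volume: 180,000 US gal × 3.785 L/gal = 681,300 L.
(b) Hardness to add: (201 − 120) = 81 mg/L as CaCO₃ × 681,300 L = 55,190 g as CaCO₃.
(b) Moles of Ca²⁺ (1 mol Ca²⁺ ≡ 1 mol CaCO₃): 55,190 / 100.1 g/mol = 551.3 mol.
(b) Mass of CaCl₂: 551.3 × 111 = 61,190 g.

(a) 7.81 kg; (b) 61.2 kg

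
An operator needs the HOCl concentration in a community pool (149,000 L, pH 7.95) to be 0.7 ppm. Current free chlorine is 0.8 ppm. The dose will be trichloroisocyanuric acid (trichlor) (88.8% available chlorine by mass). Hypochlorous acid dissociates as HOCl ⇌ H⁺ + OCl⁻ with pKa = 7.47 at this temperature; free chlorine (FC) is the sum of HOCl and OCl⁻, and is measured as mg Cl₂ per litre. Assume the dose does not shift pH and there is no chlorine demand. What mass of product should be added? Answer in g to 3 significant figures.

338 g

[OCl⁻]/[HOCl] = 10^(pH − pKa) = 10^(7.95 − 7.47) = 3.02; fraction as HOCl = 1/(1 + 3.02) = 0.2488.
Free chlorine required for 0.7 ppm HOCl: 0.7 / 0.2488 = 2.814 ppm.
FC to add: 2.814 − 0.8 = 2.014 mg/L as Cl₂.
Cl₂ equivalent: 2.014 mg/L × 149,000 L = 300.1 g.
Product at 88.8% available Cl: 300.1 / 0.888 = 337.9 g.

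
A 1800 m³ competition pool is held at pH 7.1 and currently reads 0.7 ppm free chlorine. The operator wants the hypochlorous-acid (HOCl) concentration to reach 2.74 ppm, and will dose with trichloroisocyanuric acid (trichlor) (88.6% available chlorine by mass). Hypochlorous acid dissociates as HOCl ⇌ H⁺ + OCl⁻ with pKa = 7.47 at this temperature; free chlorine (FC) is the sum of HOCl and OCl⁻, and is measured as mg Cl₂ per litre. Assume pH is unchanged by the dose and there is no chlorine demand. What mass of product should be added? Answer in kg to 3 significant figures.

Volume: 1800 m³ = 1,800,000 L.
[OCl⁻]/[HOCl] = 10^(pH − pKa) = 10^(7.1 − 7.47) = 0.4266; fraction as HOCl = 1/(1 + 0.4266) = 0.701.
Free chlorine required for 2.74 ppm HOCl: 2.74 / 0.701 = 3.909 ppm.
FC to add: 3.909 − 0.7 = 3.209 mg/L as Cl₂.
Cl₂ equivalent: 3.209 mg/L × 1,800,000 L = 5776 g.
Product at 88.6% available Cl: 5776 / 0.886 = 6519 g.

6.52 kg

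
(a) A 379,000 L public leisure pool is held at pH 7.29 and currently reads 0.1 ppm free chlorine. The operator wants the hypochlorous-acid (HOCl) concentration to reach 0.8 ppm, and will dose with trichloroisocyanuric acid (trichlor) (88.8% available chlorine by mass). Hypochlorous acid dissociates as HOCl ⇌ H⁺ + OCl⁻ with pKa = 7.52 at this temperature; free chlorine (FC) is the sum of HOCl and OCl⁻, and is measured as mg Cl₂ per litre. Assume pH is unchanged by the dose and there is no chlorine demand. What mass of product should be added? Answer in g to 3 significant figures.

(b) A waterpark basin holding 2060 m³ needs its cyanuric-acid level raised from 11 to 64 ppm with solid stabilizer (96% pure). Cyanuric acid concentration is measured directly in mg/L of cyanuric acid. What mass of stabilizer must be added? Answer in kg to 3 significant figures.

(a) 500 g; (b) 114 kg

(a) [OCl⁻]/[HOCl] = 10^(pH − pKa) = 10^(7.29 − 7.52) = 0.5888; fraction as HOCl = 1/(1 + 0.5888) = 0.6294.
(a) Free chlorine required for 0.8 ppm HOCl: 0.8 / 0.6294 = 1.271 ppm.
(a) FC to add: 1.271 − 0.1 = 1.171 mg/L as Cl₂.
(a) Cl₂ equivalent: 1.171 mg/L × 379,000 L = 443.8 g.
(a) Product at 88.8% available Cl: 443.8 / 0.888 = 499.8 g.

(b) Volume: 2060 m³ = 2,060,000 L.
(b) CYA to add: (64 − 11) = 53 mg/L × 2,060,000 L = 109,200 g cyanuric acid.
(b) At 96% purity: 109,200 / 0.96 = 113,700 g product.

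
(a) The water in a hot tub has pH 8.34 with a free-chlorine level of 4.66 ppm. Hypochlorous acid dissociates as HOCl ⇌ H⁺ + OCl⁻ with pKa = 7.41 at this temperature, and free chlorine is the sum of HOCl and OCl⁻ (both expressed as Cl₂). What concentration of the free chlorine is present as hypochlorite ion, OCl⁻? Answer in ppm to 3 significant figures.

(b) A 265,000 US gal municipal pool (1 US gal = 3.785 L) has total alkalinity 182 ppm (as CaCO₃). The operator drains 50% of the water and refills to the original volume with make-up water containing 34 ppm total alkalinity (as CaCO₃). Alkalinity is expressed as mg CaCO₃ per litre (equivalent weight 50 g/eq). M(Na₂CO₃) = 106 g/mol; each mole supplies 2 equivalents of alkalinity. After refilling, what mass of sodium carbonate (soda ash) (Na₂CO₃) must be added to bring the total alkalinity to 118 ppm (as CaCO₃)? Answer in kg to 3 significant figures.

(a) [OCl⁻]/[HOCl] = 10^(pH − pKa) = 10^(8.34 − 7.41) = 10^0.93 = 8.511.
(a) Fraction as HOCl = 1 / (1 + 8.511) = 0.1051.
(a) OCl⁻ = (1 − 0.1051) × 4.66 ppm = 4.17 ppm.

(b) Volume: 265,000 US gal × 3.785 L/gal = 1,003,025 L.
(b) After draining 50% and refilling: 182 × 0.50 + 34 × 0.50 = 108 ppm.
(b) Deficit to target: 118 − 108 = 10 mg/L.
(b) As CaCO₃: 10 mg/L × 1,003,025 L = 10,030 g; ÷ 50 g/eq ÷ 2 = 100.3 mol Na₂CO₃.
(b) Mass: 100.3 × 106 = 10,630 g.

(a) 4.17 ppm; (b) 10.6 kg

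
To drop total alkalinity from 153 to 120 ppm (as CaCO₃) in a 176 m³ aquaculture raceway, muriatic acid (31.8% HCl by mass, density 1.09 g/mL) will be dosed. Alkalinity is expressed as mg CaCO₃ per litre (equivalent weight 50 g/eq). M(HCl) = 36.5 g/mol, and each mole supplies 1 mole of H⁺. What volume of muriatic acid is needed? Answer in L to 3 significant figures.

Volume: 176 m³ = 176,000 L.
Alkalinity to neutralize: (153 − 120) = 33 mg/L as CaCO₃ × 176,000 L = 5808 g as CaCO₃.
Equivalents of H⁺ required: 5808 ÷ 50 g/eq = 116.2 eq = 116.2 mol HCl.
Mass of HCl: 116.2 × 36.5 = 4240 g.
Mass of 31.8% solution: 4240 / 0.318 = 13,330 g.
Volume: 13,330 g ÷ 1.09 g/mL = 12,230 mL.

12.2 L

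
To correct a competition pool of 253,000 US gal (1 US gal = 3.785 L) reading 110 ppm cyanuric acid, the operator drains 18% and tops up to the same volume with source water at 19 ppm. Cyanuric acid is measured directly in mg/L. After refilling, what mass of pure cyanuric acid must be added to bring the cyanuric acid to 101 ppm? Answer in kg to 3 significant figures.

7.07 kg

Volume: 253,000 US gal × 3.785 L/gal = 957,605 L.
After draining 18% and refilling: 110 × 0.82 + 19 × 0.18 = 93.62 ppm.
Deficit to target: 101 − 93.62 = 7.38 mg/L.
Mass: 7.38 mg/L × 957,605 L = 7067 g cyanuric acid.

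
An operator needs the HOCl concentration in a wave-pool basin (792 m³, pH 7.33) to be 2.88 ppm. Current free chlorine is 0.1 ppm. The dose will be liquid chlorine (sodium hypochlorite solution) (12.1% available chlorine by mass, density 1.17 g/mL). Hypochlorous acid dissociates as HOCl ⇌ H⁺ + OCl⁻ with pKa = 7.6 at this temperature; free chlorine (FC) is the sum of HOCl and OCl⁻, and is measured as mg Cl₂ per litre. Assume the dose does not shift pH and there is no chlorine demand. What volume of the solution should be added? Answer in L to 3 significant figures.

24.2 L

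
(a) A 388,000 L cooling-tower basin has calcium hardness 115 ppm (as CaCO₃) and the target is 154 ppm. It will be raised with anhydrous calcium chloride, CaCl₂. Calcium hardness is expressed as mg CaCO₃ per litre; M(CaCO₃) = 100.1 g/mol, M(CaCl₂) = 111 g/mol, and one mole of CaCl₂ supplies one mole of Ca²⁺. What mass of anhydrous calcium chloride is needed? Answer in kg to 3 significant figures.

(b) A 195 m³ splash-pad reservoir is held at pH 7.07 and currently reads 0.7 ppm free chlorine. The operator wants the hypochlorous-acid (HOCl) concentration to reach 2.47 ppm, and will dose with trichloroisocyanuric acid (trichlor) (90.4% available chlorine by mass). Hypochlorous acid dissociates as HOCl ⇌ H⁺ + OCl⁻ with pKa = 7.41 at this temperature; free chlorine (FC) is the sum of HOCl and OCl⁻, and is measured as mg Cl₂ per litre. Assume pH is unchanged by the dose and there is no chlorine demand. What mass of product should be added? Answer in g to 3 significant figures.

(a) 16.8 kg; (b) 625 g

(a) Hardness to add: (154 − 115) = 39 mg/L as CaCO₃ × 388,000 L = 15,130 g as CaCO₃.
(a) Moles of Ca²⁺ (1 mol Ca²⁺ ≡ 1 mol CaCO₃): 15,130 / 100.1 g/mol = 151.2 mol.
(a) Mass of CaCl₂: 151.2 × 111 = 16,780 g.

(b) Volume: 195 m³ = 195,000 L.
(b) [OCl⁻]/[HOCl] = 10^(pH − pKa) = 10^(7.07 − 7.41) = 0.4571; fraction as HOCl = 1/(1 + 0.4571) = 0.6863.
(b) Free chlorine required for 2.47 ppm HOCl: 2.47 / 0.6863 = 3.599 ppm.
(b) FC to add: 3.599 − 0.7 = 2.899 mg/L as Cl₂.
(b) Cl₂ equivalent: 2.899 mg/L × 195,000 L = 565.3 g.
(b) Product at 90.4% available Cl: 565.3 / 0.904 = 625.3 g.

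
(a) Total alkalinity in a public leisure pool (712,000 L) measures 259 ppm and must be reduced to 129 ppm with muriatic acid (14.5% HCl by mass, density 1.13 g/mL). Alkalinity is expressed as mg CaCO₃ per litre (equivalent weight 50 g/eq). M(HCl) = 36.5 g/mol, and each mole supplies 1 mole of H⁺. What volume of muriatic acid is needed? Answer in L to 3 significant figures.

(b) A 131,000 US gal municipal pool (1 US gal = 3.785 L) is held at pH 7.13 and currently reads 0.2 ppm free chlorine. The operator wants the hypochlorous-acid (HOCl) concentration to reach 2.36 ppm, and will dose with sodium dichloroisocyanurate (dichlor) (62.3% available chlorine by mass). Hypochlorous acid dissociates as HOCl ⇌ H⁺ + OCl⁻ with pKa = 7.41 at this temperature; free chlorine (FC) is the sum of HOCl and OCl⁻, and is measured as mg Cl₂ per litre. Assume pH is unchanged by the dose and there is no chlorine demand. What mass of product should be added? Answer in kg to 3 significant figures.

(a) Alkalinity to neutralize: (259 − 129) = 130 mg/L as CaCO₃ × 712,000 L = 92,560 g as CaCO₃.
(a) Equivalents of H⁺ required: 92,560 ÷ 50 g/eq = 1851 eq = 1851 mol HCl.
(a) Mass of HCl: 1851 × 36.5 = 67,570 g.
(a) Mass of 14.5% solution: 67,570 / 0.145 = 466,000 g.
(a) Volume: 466,000 g ÷ 1.13 g/mL = 412,400 mL.

(b) Volume: 131,000 US gal × 3.785 L/gal = 495,835 L.
(b) [OCl⁻]/[HOCl] = 10^(pH − pKa) = 10^(7.13 − 7.41) = 0.5248; fraction as HOCl = 1/(1 + 0.5248) = 0.6558.
(b) Free chlorine required for 2.36 ppm HOCl: 2.36 / 0.6558 = 3.599 ppm.
(b) FC to add: 3.599 − 0.2 = 3.399 mg/L as Cl₂.
(b) Cl₂ equivalent: 3.399 mg/L × 495,835 L = 1685 g.
(b) Product at 62.3% available Cl: 1685 / 0.623 = 2705 g.

(a) 412 L; (b) 2.70 kg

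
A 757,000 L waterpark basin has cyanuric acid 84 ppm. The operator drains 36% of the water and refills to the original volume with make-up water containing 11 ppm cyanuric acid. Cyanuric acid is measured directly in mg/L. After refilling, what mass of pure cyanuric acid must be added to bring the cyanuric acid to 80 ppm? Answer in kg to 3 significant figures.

16.9 kg

After draining 36% and refilling: 84 × 0.64 + 11 × 0.36 = 57.72 ppm.
Deficit to target: 80 − 57.72 = 22.28 mg/L.
Mass: 22.28 mg/L × 757,000 L = 16,870 g cyanuric acid.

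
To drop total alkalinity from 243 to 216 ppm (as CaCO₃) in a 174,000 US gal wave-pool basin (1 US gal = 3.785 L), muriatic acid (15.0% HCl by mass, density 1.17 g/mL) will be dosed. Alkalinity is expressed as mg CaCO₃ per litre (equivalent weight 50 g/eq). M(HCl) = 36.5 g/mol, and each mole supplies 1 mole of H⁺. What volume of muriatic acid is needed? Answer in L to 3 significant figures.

Volume: 174,000 US gal × 3.785 L/gal = 658,590 L.
Alkalinity to neutralize: (243 − 216) = 27 mg/L as CaCO₃ × 658,590 L = 17,780 g as CaCO₃.
Equivalents of H⁺ required: 17,780 ÷ 50 g/eq = 355.6 eq = 355.6 mol HCl.
Mass of HCl: 355.6 × 36.5 = 12,980 g.
Mass of 15.0% solution: 12,980 / 0.15 = 86,540 g.
Volume: 86,540 g ÷ 1.17 g/mL = 73,960 mL.

74.0 L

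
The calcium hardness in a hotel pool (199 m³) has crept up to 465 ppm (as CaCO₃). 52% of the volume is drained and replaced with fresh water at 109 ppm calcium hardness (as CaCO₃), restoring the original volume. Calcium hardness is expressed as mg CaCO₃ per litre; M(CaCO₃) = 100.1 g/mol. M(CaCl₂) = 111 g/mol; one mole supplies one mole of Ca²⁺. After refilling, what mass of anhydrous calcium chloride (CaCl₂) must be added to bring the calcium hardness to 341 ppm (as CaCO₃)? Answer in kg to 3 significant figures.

Volume: 199 m³ = 199,000 L.
After draining 52% and refilling: 465 × 0.48 + 109 × 0.52 = 279.88 ppm.
Deficit to target: 341 − 279.88 = 61.12 mg/L.
As CaCO₃: 61.12 mg/L × 199,000 L = 12,160 g; ÷ 100.1 = 121.5 mol Ca²⁺.
Mass: 121.5 × 111 = 13,490 g.

13.5 kg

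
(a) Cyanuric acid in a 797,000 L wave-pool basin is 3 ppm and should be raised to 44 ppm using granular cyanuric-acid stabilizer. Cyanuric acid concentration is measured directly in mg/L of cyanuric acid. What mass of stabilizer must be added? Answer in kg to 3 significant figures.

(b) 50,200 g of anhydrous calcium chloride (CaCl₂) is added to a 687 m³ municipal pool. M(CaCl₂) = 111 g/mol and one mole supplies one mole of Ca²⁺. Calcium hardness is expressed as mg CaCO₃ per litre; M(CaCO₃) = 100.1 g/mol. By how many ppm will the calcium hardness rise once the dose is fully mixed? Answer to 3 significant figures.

(a) CYA to add: (44 − 3) = 41 mg/L × 797,000 L = 32,680 g cyanuric acid.

(b) Volume: 687 m³ = 687,000 L.
(b) Moles of Ca²⁺: 50,200 g ÷ 111 g/mol = 452.3 mol.
(b) As CaCO₃: 452.3 mol × 100.1 g/mol = 45,270 g.
(b) Rise: 45,270 g / 687,000 L × 1000 = 65.9 mg/L.

(a) 32.7 kg; (b) 65.9 ppm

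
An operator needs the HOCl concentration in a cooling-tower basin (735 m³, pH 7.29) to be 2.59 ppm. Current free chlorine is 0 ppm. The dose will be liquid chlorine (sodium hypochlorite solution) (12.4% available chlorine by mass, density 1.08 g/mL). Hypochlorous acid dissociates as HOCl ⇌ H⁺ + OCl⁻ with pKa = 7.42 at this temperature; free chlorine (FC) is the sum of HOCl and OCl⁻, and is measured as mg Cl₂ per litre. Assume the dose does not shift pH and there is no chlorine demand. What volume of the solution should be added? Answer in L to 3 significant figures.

Volume: 735 m³ = 735,000 L.
[OCl⁻]/[HOCl] = 10^(pH − pKa) = 10^(7.29 − 7.42) = 0.7413; fraction as HOCl = 1/(1 + 0.7413) = 0.5743.
Free chlorine required for 2.59 ppm HOCl: 2.59 / 0.5743 = 4.51 ppm.
FC to add: 4.51 − 0 = 4.51 mg/L as Cl₂.
Cl₂ equivalent: 4.51 mg/L × 735,000 L = 3315 g.
Product at 12.4% available Cl: 3315 / 0.124 = 26,730 g.
Volume: 26,730 g ÷ 1.08 g/mL = 24,750 mL.

24.8 L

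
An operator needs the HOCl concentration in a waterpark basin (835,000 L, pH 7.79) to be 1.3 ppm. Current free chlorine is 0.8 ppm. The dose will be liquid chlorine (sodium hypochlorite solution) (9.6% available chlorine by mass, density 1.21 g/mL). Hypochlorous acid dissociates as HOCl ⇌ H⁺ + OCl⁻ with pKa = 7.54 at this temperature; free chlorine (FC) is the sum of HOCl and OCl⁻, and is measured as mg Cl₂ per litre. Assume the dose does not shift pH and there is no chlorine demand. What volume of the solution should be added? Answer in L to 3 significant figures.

20.2 L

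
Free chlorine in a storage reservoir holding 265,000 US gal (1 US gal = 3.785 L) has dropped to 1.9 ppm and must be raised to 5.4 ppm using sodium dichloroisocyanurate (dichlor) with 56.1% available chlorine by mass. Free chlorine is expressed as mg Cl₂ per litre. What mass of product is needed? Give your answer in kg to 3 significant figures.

6.26 kg

Volume: 265,000 US gal × 3.785 L/gal = 1,003,025 L.
Chlorine deficit: 5.4 − 1.9 = 3.5 ppm = 3.5 mg/L as Cl₂.
Cl₂ equivalent needed: 3.5 mg/L × 1,003,025 L = 3,511,000 mg = 3511 g.
Product at 56.1% available chlorine: 3511 / 0.561 = 6258 g.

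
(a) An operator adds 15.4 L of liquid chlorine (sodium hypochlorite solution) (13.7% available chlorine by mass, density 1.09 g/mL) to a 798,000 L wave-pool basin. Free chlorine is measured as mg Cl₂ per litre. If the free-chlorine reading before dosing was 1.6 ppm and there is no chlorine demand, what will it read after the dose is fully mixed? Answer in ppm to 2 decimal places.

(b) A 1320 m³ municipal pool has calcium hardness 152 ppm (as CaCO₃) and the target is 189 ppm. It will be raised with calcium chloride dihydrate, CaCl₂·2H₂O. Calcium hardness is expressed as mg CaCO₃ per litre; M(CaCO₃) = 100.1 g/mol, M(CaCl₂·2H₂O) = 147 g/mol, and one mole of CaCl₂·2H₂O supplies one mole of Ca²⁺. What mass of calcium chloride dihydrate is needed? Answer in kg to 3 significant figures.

(a) 4.48 ppm; (b) 71.7 kg

(a) Mass of solution: 15.4 L × 1000 mL/L × 1.09 g/mL = 16,790 g.
(a) Available chlorine delivered: 16,790 g × 0.137 = 2300 g as Cl₂.
(a) Concentration rise: 2300 g / 798,000 L = 2.882 mg/L = 2.88 ppm.
(a) Final FC: 1.6 + 2.88 = 4.48 ppm.

(b) Volume: 1320 m³ = 1,320,000 L.
(b) Hardness to add: (189 − 152) = 37 mg/L as CaCO₃ × 1,320,000 L = 48,840 g as CaCO₃.
(b) Moles of Ca²⁺ (1 mol Ca²⁺ ≡ 1 mol CaCO₃): 48,840 / 100.1 g/mol = 487.9 mol.
(b) Mass of CaCl₂·2H₂O: 487.9 × 147 = 71,720 g.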